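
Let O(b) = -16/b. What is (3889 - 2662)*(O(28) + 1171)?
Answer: 10052811/7 ≈ 1.4361e+6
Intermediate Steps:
(3889 - 2662)*(O(28) + 1171) = (3889 - 2662)*(-16/28 + 1171) = 1227*(-16*1/28 + 1171) = 1227*(-4/7 + 1171) = 1227*(8193/7) = 10052811/7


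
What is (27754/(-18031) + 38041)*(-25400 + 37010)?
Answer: 7963177292370/18031 ≈ 4.4164e+8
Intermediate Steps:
(27754/(-18031) + 38041)*(-25400 + 37010) = (27754*(-1/18031) + 38041)*11610 = (-27754/18031 + 38041)*11610 = (685889517/18031)*11610 = 7963177292370/18031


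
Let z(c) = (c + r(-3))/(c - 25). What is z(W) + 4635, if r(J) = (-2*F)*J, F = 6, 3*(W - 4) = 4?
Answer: 273341/59 ≈ 4632.9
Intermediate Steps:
W = 16/3 (W = 4 + (⅓)*4 = 4 + 4/3 = 16/3 ≈ 5.3333)
r(J) = -12*J (r(J) = (-2*6)*J = -12*J)
z(c) = (36 + c)/(-25 + c) (z(c) = (c - 12*(-3))/(c - 25) = (c + 36)/(-25 + c) = (36 + c)/(-25 + c))
z(W) + 4635 = (36 + 16/3)/(-25 + 16/3) + 4635 = (124/3)/(-59/3) + 4635 = -3/59*124/3 + 4635 = -124/59 + 4635 = 273341/59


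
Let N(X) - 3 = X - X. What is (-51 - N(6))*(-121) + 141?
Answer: 6675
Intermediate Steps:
N(X) = 3 (N(X) = 3 + (X - X) = 3 + 0 = 3)
(-51 - N(6))*(-121) + 141 = (-51 - 1*3)*(-121) + 141 = (-51 - 3)*(-121) + 141 = -54*(-121) + 141 = 6534 + 141 = 6675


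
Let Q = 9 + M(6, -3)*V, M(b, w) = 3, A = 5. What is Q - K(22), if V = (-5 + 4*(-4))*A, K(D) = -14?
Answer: -292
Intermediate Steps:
V = -105 (V = (-5 + 4*(-4))*5 = (-5 - 16)*5 = -21*5 = -105)
Q = -306 (Q = 9 + 3*(-105) = 9 - 315 = -306)
Q - K(22) = -306 - 1*(-14) = -306 + 14 = -292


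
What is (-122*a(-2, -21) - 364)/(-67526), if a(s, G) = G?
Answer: -1099/33763 ≈ -0.032550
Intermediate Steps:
(-122*a(-2, -21) - 364)/(-67526) = (-122*(-21) - 364)/(-67526) = (2562 - 364)*(-1/67526) = 2198*(-1/67526) = -1099/33763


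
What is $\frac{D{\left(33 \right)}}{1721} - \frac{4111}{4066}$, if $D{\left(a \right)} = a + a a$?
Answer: $- \frac{2512979}{6997586} \approx -0.35912$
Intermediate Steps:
$D{\left(a \right)} = a + a^{2}$
$\frac{D{\left(33 \right)}}{1721} - \frac{4111}{4066} = \frac{33 \left(1 + 33\right)}{1721} - \frac{4111}{4066} = 33 \cdot 34 \cdot \frac{1}{1721} - \frac{4111}{4066} = 1122 \cdot \frac{1}{1721} - \frac{4111}{4066} = \frac{1122}{1721} - \frac{4111}{4066} = - \frac{2512979}{6997586}$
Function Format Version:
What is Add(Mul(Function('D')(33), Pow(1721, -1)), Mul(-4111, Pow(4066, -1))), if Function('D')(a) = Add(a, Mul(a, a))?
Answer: Rational(-2512979, 6997586) ≈ -0.35912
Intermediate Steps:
Function('D')(a) = Add(a, Pow(a, 2))
Add(Mul(Function('D')(33), Pow(1721, -1)), Mul(-4111, Pow(4066, -1))) = Add(Mul(Mul(33, Add(1, 33)), Pow(1721, -1)), Mul(-4111, Pow(4066, -1))) = Add(Mul(Mul(33, 34), Rational(1, 1721)), Mul(-4111, Rational(1, 4066))) = Add(Mul(1122, Rational(1, 1721)), Rational(-4111, 4066)) = Add(Rational(1122, 1721), Rational(-4111, 4066)) = Rational(-2512979, 6997586)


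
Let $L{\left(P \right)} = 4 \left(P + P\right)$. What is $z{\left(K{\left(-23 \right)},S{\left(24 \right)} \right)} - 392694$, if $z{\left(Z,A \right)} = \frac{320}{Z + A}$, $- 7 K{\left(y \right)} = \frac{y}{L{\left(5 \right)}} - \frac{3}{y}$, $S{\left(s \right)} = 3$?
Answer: $- \frac{7745399126}{19729} \approx -3.9259 \cdot 10^{5}$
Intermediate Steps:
$L{\left(P \right)} = 8 P$ ($L{\left(P \right)} = 4 \cdot 2 P = 8 P$)
$K{\left(y \right)} = - \frac{y}{280} + \frac{3}{7 y}$ ($K{\left(y \right)} = - \frac{\frac{y}{8 \cdot 5} - \frac{3}{y}}{7} = - \frac{\frac{y}{40} - \frac{3}{y}}{7} = - \frac{- \frac{3}{y} + \frac{y}{40}}{7} = - \frac{y}{280} + \frac{3}{7 y}$)
$z{\left(Z,A \right)} = \frac{320}{A + Z}$
$z{\left(K{\left(-23 \right)},S{\left(24 \right)} \right)} - 392694 = \frac{320}{3 + \frac{120 - \left(-23\right)^{2}}{280 \left(-23\right)}} - 392694 = \frac{320}{3 + \frac{1}{280} \left(- \frac{1}{23}\right) \left(120 - 529\right)} - 392694 = \frac{320}{3 + \frac{1}{280} \left(- \frac{1}{23}\right) \left(-409\right)} - 392694 = \frac{320}{3 + \frac{409}{6440}} - 392694 = \frac{320}{\frac{19729}{6440}} - 392694 = 320 \cdot \frac{6440}{19729} - 392694 = \frac{2060800}{19729} - 392694 = - \frac{7745399126}{19729}$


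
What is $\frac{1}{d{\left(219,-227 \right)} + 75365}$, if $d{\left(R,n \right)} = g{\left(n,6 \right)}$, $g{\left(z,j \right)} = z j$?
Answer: $\frac{1}{74003} \approx 1.3513 \cdot 10^{-5}$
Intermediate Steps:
$g{\left(z,j \right)} = j z$
$d{\left(R,n \right)} = 6 n$
$\frac{1}{d{\left(219,-227 \right)} + 75365} = \frac{1}{6 \left(-227\right) + 75365} = \frac{1}{-1362 + 75365} = \frac{1}{74003}$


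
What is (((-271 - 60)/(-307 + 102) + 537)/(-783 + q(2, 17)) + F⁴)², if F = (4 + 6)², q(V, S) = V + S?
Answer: 15331140033833076761980816/1533114025 ≈ 1.0000e+16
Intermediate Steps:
q(V, S) = S + V
F = 100 (F = 10² = 100)
(((-271 - 60)/(-307 + 102) + 537)/(-783 + q(2, 17)) + F⁴)² = (((-271 - 60)/(-307 + 102) + 537)/(-783 + (17 + 2)) + 100⁴)² = ((-331/(-205) + 537)/(-783 + 19) + 100000000)² = ((-331*(-1/205) + 537)/(-764) + 100000000)² = ((331/205 + 537)*(-1/764) + 100000000)² = ((110416/205)*(-1/764) + 100000000)² = (-27604/39155 + 100000000)² = (3915499972396/39155)² = 15331140033833076761980816/1533114025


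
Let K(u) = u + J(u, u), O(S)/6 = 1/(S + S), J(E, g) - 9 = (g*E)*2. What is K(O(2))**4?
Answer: 50625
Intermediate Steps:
J(E, g) = 9 + 2*E*g (J(E, g) = 9 + (g*E)*2 = 9 + (E*g)*2 = 9 + 2*E*g)
O(S) = 3/S (O(S) = 6/(S + S) = 6/((2*S)) = 6*(1/(2*S)) = 3/S)
K(u) = 9 + u + 2*u**2 (K(u) = u + (9 + 2*u*u) = u + (9 + 2*u**2) = 9 + u + 2*u**2)
K(O(2))**4 = (9 + 3/2 + 2*(3/2)**2)**4 = (9 + 3/2 + 2*(9/4))**4 = (9 + 3/2 + 9/2)**4 = 15**4 = 50625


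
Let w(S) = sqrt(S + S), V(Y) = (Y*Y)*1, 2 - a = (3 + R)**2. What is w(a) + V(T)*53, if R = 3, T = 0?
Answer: 2*I*sqrt(17) ≈ 8.2462*I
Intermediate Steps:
a = -34 (a = 2 - (3 + 3)**2 = 2 - 1*6**2 = 2 - 1*36 = 2 - 36 = -34)
V(Y) = Y**2 (V(Y) = Y**2*1 = Y**2)
w(S) = sqrt(2)*sqrt(S) (w(S) = sqrt(2*S) = sqrt(2)*sqrt(S))
w(a) + V(T)*53 = sqrt(2)*sqrt(-34) + 0**2*53 = sqrt(2)*(I*sqrt(34)) + 0*53 = 2*I*sqrt(17) + 0 = 2*I*sqrt(17)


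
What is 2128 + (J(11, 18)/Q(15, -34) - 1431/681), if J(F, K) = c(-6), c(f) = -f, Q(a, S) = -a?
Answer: 2412441/1135 ≈ 2125.5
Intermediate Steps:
J(F, K) = 6 (J(F, K) = -1*(-6) = 6)
2128 + (J(11, 18)/Q(15, -34) - 1431/681) = 2128 + (6/((-1*15)) - 1431/681) = 2128 + (6/(-15) - 1431*1/681) = 2128 + (6*(-1/15) - 477/227) = 2128 + (-⅖ - 477/227) = 2128 - 2839/1135 = 2412441/1135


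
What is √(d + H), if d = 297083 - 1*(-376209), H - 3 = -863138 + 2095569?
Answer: √1905726 ≈ 1380.5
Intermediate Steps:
H = 1232434 (H = 3 + (-863138 + 2095569) = 3 + 1232431 = 1232434)
d = 673292 (d = 297083 + 376209 = 673292)
√(d + H) = √(673292 + 1232434) = √1905726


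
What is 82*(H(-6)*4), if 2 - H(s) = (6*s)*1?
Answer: 12464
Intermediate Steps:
H(s) = 2 - 6*s
82*(H(-6)*4) = 82*((2 - 6*(-6))*4) = 82*((2 + 36)*4) = 82*(38*4) = 82*152 = 12464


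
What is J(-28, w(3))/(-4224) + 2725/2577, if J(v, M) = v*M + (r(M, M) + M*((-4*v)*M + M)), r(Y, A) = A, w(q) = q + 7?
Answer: -2818985/1814208 ≈ -1.5538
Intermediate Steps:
w(q) = 7 + q
J(v, M) = M + M*v + M*(M - 4*M*v) (J(v, M) = v*M + (M + M*((-4*v)*M + M)) = M*v + (M + M*(-4*M*v + M)) = M*v + (M + M*(M - 4*M*v)) = M + M*v + M*(M - 4*M*v))
J(-28, w(3))/(-4224) + 2725/2577 = ((7 + 3)*(1 + (7 + 3) - 28 - 4*(7 + 3)*(-28)))/(-4224) + 2725/2577 = (10*(1 + 10 - 28 - 4*10*(-28)))*(-1/4224) + 2725*(1/2577) = (10*(1 + 10 - 28 + 1120))*(-1/4224) + 2725/2577 = (10*1103)*(-1/4224) + 2725/2577 = 11030*(-1/4224) + 2725/2577 = -5515/2112 + 2725/2577 = -2818985/1814208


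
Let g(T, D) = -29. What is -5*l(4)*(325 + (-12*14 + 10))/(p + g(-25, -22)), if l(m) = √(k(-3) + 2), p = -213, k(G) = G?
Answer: 835*I/242 ≈ 3.4504*I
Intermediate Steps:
l(m) = I (l(m) = √(-3 + 2) = √(-1) = I)
-5*l(4)*(325 + (-12*14 + 10))/(p + g(-25, -22)) = -5*I*(325 + (-12*14 + 10))/(-213 - 29) = -5*I*(325 + (-168 + 10))/(-242) = -5*I*(325 - 158)*(-1/242) = -5*I*167*(-1/242) = -5*I*(-167)/242 = -(-835)*I/242 = 835*I/242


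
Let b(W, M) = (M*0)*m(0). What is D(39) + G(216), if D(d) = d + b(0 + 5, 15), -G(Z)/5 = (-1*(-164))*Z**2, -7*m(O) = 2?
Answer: -38257881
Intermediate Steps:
m(O) = -2/7 (m(O) = -1/7*2 = -2/7)
b(W, M) = 0 (b(W, M) = (M*0)*(-2/7) = 0*(-2/7) = 0)
G(Z) = -820*Z**2 (G(Z) = -5*(-1*(-164))*Z**2 = -820*Z**2)
D(d) = d (D(d) = d + 0 = d)
D(39) + G(216) = 39 - 820*216**2 = 39 - 820*46656 = 39 - 38257920 = -38257881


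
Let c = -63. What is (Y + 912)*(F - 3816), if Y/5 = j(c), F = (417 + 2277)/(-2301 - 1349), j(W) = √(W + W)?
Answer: -6352578864/1825 - 20896641*I*√14/365 ≈ -3.4809e+6 - 2.1421e+5*I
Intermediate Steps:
j(W) = √2*√W (j(W) = √(2*W) = √2*√W)
F = -1347/1825 (F = 2694/(-3650) = 2694*(-1/3650) = -1347/1825 ≈ -0.73808)
Y = 15*I*√14 (Y = 5*(√2*√(-63)) = 5*(√2*(3*I*√7)) = 5*(3*I*√14) = 15*I*√14 ≈ 56.125*I)
(Y + 912)*(F - 3816) = (15*I*√14 + 912)*(-1347/1825 - 3816) = (912 + 15*I*√14)*(-6965547/1825) = -6352578864/1825 - 20896641*I*√14/365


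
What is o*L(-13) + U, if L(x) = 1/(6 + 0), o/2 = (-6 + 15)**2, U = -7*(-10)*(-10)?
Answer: -673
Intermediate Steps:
U = -700 (U = 70*(-10) = -700)
o = 162 (o = 2*(-6 + 15)**2 = 2*9**2 = 2*81 = 162)
L(x) = 1/6
o*L(-13) + U = 162*(1/6) - 700 = 27 - 700 = -673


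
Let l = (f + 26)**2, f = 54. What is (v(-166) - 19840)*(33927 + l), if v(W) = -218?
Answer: -808878966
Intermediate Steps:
l = 6400 (l = (54 + 26)**2 = 80**2 = 6400)
(v(-166) - 19840)*(33927 + l) = (-218 - 19840)*(33927 + 6400) = -20058*40327 = -808878966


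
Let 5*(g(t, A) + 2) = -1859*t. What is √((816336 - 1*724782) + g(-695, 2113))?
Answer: √349953 ≈ 591.57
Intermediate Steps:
g(t, A) = -2 - 1859*t/5 (g(t, A) = -2 + (-1859*t)/5 = -2 - 1859*t/5)
√((816336 - 1*724782) + g(-695, 2113)) = √((816336 - 1*724782) + (-2 - 1859/5*(-695))) = √((816336 - 724782) + (-2 + 258401)) = √(91554 + 258399) = √349953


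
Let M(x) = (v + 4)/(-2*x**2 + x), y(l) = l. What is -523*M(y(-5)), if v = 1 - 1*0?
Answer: 523/11 ≈ 47.545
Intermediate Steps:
v = 1 (v = 1 + 0 = 1)
M(x) = 5/(x - 2*x**2) (M(x) = (1 + 4)/(-2*x**2 + x) = 5/(x - 2*x**2))
-523*M(y(-5)) = -(-2615)/((-5)*(-1 + 2*(-5))) = -(-2615)*(-1)/(5*(-1 - 10)) = -(-2615)*(-1)/(5*(-11)) = -(-2615)*(-1)*(-1)/(5*11) = -523*(-1/11) = 523/11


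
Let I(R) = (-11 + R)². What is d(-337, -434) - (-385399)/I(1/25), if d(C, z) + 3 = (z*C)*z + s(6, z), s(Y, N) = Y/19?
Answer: -90540346619319/1426444 ≈ -6.3473e+7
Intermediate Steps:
s(Y, N) = Y/19 (s(Y, N) = Y*(1/19) = Y/19)
d(C, z) = -51/19 + C*z² (d(C, z) = -3 + ((z*C)*z + (1/19)*6) = -3 + ((C*z)*z + 6/19) = -3 + (C*z² + 6/19) = -3 + (6/19 + C*z²) = -51/19 + C*z²)
d(-337, -434) - (-385399)/I(1/25) = (-51/19 - 337*(-434)²) - (-385399)/((-11 + 1/25)²) = (-51/19 - 337*188356) - (-385399)/((-11 + 1/25)²) = (-51/19 - 63475972) - (-385399)/((-274/25)²) = -1206043519/19 - (-385399)/75076/625 = -1206043519/19 - (-385399)*625/75076 = -1206043519/19 - 1*(-240874375/75076) = -1206043519/19 + 240874375/75076 = -90540346619319/1426444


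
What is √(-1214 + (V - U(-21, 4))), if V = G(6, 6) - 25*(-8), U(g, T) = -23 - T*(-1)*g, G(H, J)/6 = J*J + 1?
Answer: I*√685 ≈ 26.173*I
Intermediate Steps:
G(H, J) = 6 + 6*J² (G(H, J) = 6*(J*J + 1) = 6*(J² + 1) = 6*(1 + J²) = 6 + 6*J²)
U(g, T) = -23 + T*g (U(g, T) = -23 - (-T)*g = -23 - (-1)*T*g = -23 + T*g)
V = 422 (V = (6 + 6*6²) - 25*(-8) = (6 + 6*36) + 200 = (6 + 216) + 200 = 222 + 200 = 422)
√(-1214 + (V - U(-21, 4))) = √(-1214 + (422 - (-23 + 4*(-21)))) = √(-1214 + (422 - (-23 - 84))) = √(-1214 + (422 - 1*(-107))) = √(-1214 + (422 + 107)) = √(-1214 + 529) = √(-685) = I*√685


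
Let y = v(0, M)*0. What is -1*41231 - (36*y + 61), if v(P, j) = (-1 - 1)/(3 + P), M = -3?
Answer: -41292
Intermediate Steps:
v(P, j) = -2/(3 + P)
y = 0 (y = -2/(3 + 0)*0 = -2/3*0 = -2*⅓*0 = -⅔*0 = 0)
-1*41231 - (36*y + 61) = -1*41231 - (36*0 + 61) = -41231 - (0 + 61) = -41231 - 1*61 = -41231 - 61 = -41292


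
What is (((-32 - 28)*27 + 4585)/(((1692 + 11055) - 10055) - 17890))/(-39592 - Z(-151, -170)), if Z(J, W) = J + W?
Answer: 2965/596840658 ≈ 4.9678e-6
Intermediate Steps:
(((-32 - 28)*27 + 4585)/(((1692 + 11055) - 10055) - 17890))/(-39592 - Z(-151, -170)) = (((-32 - 28)*27 + 4585)/(((1692 + 11055) - 10055) - 17890))/(-39592 - (-151 - 170)) = ((-60*27 + 4585)/((12747 - 10055) - 17890))/(-39592 - 1*(-321)) = ((-1620 + 4585)/(2692 - 17890))/(-39592 + 321) = (2965/(-15198))/(-39271) = (2965*(-1/15198))*(-1/39271) = -2965/15198*(-1/39271) = 2965/596840658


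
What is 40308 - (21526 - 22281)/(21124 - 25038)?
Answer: 157764757/3914 ≈ 40308.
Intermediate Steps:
40308 - (21526 - 22281)/(21124 - 25038) = 40308 - (-755)/(-3914) = 40308 - (-755)*(-1)/3914 = 40308 - 1*755/3914 = 40308 - 755/3914 = 157764757/3914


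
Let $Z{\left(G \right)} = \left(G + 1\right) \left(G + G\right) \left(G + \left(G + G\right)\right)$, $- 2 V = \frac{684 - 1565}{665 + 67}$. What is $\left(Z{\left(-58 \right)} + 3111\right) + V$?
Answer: $- \frac{1679759047}{1464} \approx -1.1474 \cdot 10^{6}$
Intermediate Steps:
$V = \frac{881}{1464}$ ($V = - \frac{\left(684 - 1565\right) \frac{1}{665 + 67}}{2} = - \frac{\left(-881\right) \frac{1}{732}}{2} = \left(- \frac{1}{2}\right) \left(- \frac{881}{732}\right) = \frac{881}{1464} \approx 0.60178$)
$Z{\left(G \right)} = 6 G^{2} \left(1 + G\right)$ ($Z{\left(G \right)} = \left(1 + G\right) 2 G \left(G + 2 G\right) = 2 G \left(1 + G\right) 3 G = 6 G^{2} \left(1 + G\right)$)
$\left(Z{\left(-58 \right)} + 3111\right) + V = \left(6 \left(-58\right)^{2} \left(1 - 58\right) + 3111\right) + \frac{881}{1464} = \left(6 \cdot 3364 \left(-57\right) + 3111\right) + \frac{881}{1464} = \left(-1150488 + 3111\right) + \frac{881}{1464} = -1147377 + \frac{881}{1464} = - \frac{1679759047}{1464}$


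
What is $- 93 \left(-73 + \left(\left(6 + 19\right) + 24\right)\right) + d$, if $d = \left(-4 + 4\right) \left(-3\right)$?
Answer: $2232$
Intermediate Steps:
$d = 0$ ($d = 0 \left(-3\right) = 0$)
$- 93 \left(-73 + \left(\left(6 + 19\right) + 24\right)\right) + d = - 93 \left(-73 + \left(\left(6 + 19\right) + 24\right)\right) + 0 = - 93 \left(-73 + \left(25 + 24\right)\right) + 0 = - 93 \left(-73 + 49\right) + 0 = \left(-93\right) \left(-24\right) + 0 = 2232 + 0 = 2232$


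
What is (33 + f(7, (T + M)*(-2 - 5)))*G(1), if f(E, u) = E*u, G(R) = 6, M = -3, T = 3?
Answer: 198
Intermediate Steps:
(33 + f(7, (T + M)*(-2 - 5)))*G(1) = (33 + 7*((3 - 3)*(-2 - 5)))*6 = (33 + 7*(0*(-7)))*6 = (33 + 7*0)*6 = (33 + 0)*6 = 33*6 = 198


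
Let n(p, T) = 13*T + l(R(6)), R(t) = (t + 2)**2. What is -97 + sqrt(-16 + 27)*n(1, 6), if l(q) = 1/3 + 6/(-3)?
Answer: -97 + 229*sqrt(11)/3 ≈ 156.17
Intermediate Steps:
R(t) = (2 + t)**2
l(q) = -5/3 (l(q) = 1*(1/3) + 6*(-1/3) = 1/3 - 2 = -5/3)
n(p, T) = -5/3 + 13*T (n(p, T) = 13*T - 5/3 = -5/3 + 13*T)
-97 + sqrt(-16 + 27)*n(1, 6) = -97 + sqrt(-16 + 27)*(-5/3 + 13*6) = -97 + sqrt(11)*(-5/3 + 78) = -97 + sqrt(11)*(229/3) = -97 + 229*sqrt(11)/3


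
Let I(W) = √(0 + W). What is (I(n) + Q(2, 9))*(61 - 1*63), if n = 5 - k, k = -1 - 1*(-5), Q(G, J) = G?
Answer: -6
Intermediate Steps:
k = 4 (k = -1 + 5 = 4)
n = 1 (n = 5 - 1*4 = 5 - 4 = 1)
I(W) = √W
(I(n) + Q(2, 9))*(61 - 1*63) = (√1 + 2)*(61 - 1*63) = (1 + 2)*(61 - 63) = 3*(-2) = -6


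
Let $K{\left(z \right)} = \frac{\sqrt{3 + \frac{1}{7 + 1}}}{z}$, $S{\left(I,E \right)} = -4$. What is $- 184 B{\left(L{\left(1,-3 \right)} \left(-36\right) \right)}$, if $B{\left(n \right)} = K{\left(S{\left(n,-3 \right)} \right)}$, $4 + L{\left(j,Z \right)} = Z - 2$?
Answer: $\frac{115 \sqrt{2}}{2} \approx 81.317$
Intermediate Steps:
$L{\left(j,Z \right)} = -6 + Z$ ($L{\left(j,Z \right)} = -4 + \left(Z - 2\right) = -4 + \left(-2 + Z\right) = -6 + Z$)
$K{\left(z \right)} = \frac{5 \sqrt{2}}{4 z}$ ($K{\left(z \right)} = \frac{\sqrt{3 + \frac{1}{8}}}{z} = \frac{\sqrt{\frac{25}{8}}}{z} = \frac{\frac{5}{4} \sqrt{2}}{z} = \frac{5 \sqrt{2}}{4 z}$)
$B{\left(n \right)} = - \frac{5 \sqrt{2}}{16}$ ($B{\left(n \right)} = \frac{5 \sqrt{2}}{4 \left(-4\right)} = \frac{5}{4} \sqrt{2} \left(- \frac{1}{4}\right) = - \frac{5 \sqrt{2}}{16}$)
$- 184 B{\left(L{\left(1,-3 \right)} \left(-36\right) \right)} = - 184 \left(- \frac{5 \sqrt{2}}{16}\right) = \frac{115 \sqrt{2}}{2}$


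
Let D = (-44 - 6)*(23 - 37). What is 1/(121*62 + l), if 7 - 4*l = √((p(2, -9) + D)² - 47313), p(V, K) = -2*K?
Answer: 2610/19574609 + 2*√468211/450216007 ≈ 0.00013638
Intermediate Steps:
D = 700 (D = -50*(-14) = 700)
l = 7/4 - √468211/4 (l = 7/4 - √((-2*(-9) + 700)² - 47313)/4 = 7/4 - √((18 + 700)² - 47313)/4 = 7/4 - √(718² - 47313)/4 = 7/4 - √(515524 - 47313)/4 = 7/4 - √468211/4 ≈ -169.31)
1/(121*62 + l) = 1/(121*62 + (7/4 - √468211/4)) = 1/(7502 + (7/4 - √468211/4)) = 1/(30015/4 - √468211/4)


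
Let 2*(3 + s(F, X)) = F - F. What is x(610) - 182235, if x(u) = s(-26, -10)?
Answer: -182238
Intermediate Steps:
s(F, X) = -3 (s(F, X) = -3 + (F - F)/2 = -3 + (½)*0 = -3 + 0 = -3)
x(u) = -3
x(610) - 182235 = -3 - 182235 = -182238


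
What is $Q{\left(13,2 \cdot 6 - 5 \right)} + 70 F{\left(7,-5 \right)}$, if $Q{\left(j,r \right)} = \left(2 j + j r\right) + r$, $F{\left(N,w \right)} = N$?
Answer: $614$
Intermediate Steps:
$Q{\left(j,r \right)} = r + 2 j + j r$
$Q{\left(13,2 \cdot 6 - 5 \right)} + 70 F{\left(7,-5 \right)} = \left(\left(2 \cdot 6 - 5\right) + 2 \cdot 13 + 13 \left(2 \cdot 6 - 5\right)\right) + 70 \cdot 7 = \left(\left(12 - 5\right) + 26 + 13 \left(12 - 5\right)\right) + 490 = \left(7 + 26 + 13 \cdot 7\right) + 490 = \left(7 + 26 + 91\right) + 490 = 124 + 490 = 614$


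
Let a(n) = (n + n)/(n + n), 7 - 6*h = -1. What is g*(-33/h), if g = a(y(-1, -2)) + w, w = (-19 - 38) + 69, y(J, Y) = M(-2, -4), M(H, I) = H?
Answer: -1287/4 ≈ -321.75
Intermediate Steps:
h = 4/3 (h = 7/6 - 1/6*(-1) = 7/6 + 1/6 = 4/3 ≈ 1.3333)
y(J, Y) = -2
w = 12 (w = -57 + 69 = 12)
a(n) = 1 (a(n) = (2*n)/((2*n)) = (2*n)*(1/(2*n)) = 1)
g = 13 (g = 1 + 12 = 13)
g*(-33/h) = 13*(-33/4/3) = 13*(-33*3/4) = 13*(-99/4) = -1287/4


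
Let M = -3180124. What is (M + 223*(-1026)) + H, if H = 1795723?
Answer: -1613199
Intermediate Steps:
(M + 223*(-1026)) + H = (-3180124 + 223*(-1026)) + 1795723 = (-3180124 - 228798) + 1795723 = -3408922 + 1795723 = -1613199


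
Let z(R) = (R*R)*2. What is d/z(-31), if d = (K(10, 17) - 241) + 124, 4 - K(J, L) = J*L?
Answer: -283/1922 ≈ -0.14724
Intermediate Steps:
K(J, L) = 4 - J*L
z(R) = 2*R**2 (z(R) = R**2*2 = 2*R**2)
d = -283 (d = ((4 - 1*10*17) - 241) + 124 = ((4 - 170) - 241) + 124 = (-166 - 241) + 124 = -407 + 124 = -283)
d/z(-31) = -283/(2*(-31)**2) = -283/(2*961) = -283/1922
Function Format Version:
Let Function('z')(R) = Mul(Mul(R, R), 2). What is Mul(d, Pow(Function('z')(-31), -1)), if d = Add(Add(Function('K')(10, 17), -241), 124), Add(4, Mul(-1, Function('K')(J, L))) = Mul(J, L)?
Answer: Rational(-283, 1922) ≈ -0.14724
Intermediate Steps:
Function('K')(J, L) = Add(4, Mul(-1, J, L)) (Function('K')(J, L) = Add(4, Mul(-1, Mul(J, L))) = Add(4, Mul(-1, J, L)))
Function('z')(R) = Mul(2, Pow(R, 2)) (Function('z')(R) = Mul(Pow(R, 2), 2) = Mul(2, Pow(R, 2)))
d = -283 (d = Add(Add(Add(4, Mul(-1, 10, 17)), -241), 124) = Add(Add(Add(4, -170), -241), 124) = Add(Add(-166, -241), 124) = Add(-407, 124) = -283)
Mul(d, Pow(Function('z')(-31), -1)) = Mul(-283, Pow(Mul(2, Pow(-31, 2)), -1)) = Mul(-283, Pow(Mul(2, 961), -1)) = Mul(-283, Pow(1922, -1)) = Mul(-283, Rational(1, 1922)) = Rational(-283, 1922)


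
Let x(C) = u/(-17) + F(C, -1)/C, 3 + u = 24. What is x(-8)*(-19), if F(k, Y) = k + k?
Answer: -247/17 ≈ -14.529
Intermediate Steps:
u = 21 (u = -3 + 24 = 21)
F(k, Y) = 2*k
x(C) = 13/17 (x(C) = 21/(-17) + (2*C)/C = 21*(-1/17) + 2 = -21/17 + 2 = 13/17)
x(-8)*(-19) = (13/17)*(-19) = -247/17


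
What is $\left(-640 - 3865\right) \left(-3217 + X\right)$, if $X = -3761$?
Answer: $31435890$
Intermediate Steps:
$\left(-640 - 3865\right) \left(-3217 + X\right) = \left(-640 - 3865\right) \left(-3217 - 3761\right) = \left(-4505\right) \left(-6978\right) = 31435890$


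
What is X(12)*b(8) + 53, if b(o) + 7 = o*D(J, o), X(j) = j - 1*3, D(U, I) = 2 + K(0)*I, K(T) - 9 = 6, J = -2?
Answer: 8774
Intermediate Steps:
K(T) = 15 (K(T) = 9 + 6 = 15)
D(U, I) = 2 + 15*I
X(j) = -3 + j (X(j) = j - 3 = -3 + j)
b(o) = -7 + o*(2 + 15*o)
X(12)*b(8) + 53 = (-3 + 12)*(-7 + 8*(2 + 15*8)) + 53 = 9*(-7 + 8*(2 + 120)) + 53 = 9*(-7 + 8*122) + 53 = 9*(-7 + 976) + 53 = 9*969 + 53 = 8721 + 53 = 8774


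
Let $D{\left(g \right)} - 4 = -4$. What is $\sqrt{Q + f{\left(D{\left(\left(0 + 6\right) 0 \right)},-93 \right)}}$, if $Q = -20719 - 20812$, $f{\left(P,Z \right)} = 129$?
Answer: $i \sqrt{41402} \approx 203.47 i$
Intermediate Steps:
$D{\left(g \right)} = 0$ ($D{\left(g \right)} = 4 - 4 = 0$)
$Q = -41531$
$\sqrt{Q + f{\left(D{\left(\left(0 + 6\right) 0 \right)},-93 \right)}} = \sqrt{-41531 + 129} = \sqrt{-41402} = i \sqrt{41402}$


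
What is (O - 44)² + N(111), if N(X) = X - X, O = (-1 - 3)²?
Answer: 784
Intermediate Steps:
O = 16 (O = (-4)² = 16)
N(X) = 0
(O - 44)² + N(111) = (16 - 44)² + 0 = (-28)² + 0 = 784 + 0 = 784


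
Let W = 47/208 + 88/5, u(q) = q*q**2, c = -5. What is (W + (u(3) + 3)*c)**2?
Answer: 18895526521/1081600 ≈ 17470.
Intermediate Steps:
u(q) = q**3
W = 18539/1040 (W = 47*(1/208) + 88*(1/5) = 47/208 + 88/5 = 18539/1040 ≈ 17.826)
(W + (u(3) + 3)*c)**2 = (18539/1040 + (3**3 + 3)*(-5))**2 = (18539/1040 + (27 + 3)*(-5))**2 = (18539/1040 + 30*(-5))**2 = (18539/1040 - 150)**2 = (-137461/1040)**2 = 18895526521/1081600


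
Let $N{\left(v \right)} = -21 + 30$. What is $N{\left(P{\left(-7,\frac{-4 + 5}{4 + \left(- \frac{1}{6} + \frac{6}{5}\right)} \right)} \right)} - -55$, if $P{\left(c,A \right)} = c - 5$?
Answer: $64$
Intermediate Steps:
$P{\left(c,A \right)} = -5 + c$ ($P{\left(c,A \right)} = c - 5 = -5 + c$)
$N{\left(v \right)} = 9$
$N{\left(P{\left(-7,\frac{-4 + 5}{4 + \left(- \frac{1}{6} + \frac{6}{5}\right)} \right)} \right)} - -55 = 9 - -55 = 9 + 55 = 64$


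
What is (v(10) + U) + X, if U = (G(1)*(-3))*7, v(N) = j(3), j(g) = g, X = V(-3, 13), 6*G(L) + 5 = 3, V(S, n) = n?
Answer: 23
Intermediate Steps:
G(L) = -⅓ (G(L) = -⅚ + (⅙)*3 = -⅚ + ½ = -⅓)
X = 13
v(N) = 3
U = 7 (U = -⅓*(-3)*7 = 1*7 = 7)
(v(10) + U) + X = (3 + 7) + 13 = 10 + 13 = 23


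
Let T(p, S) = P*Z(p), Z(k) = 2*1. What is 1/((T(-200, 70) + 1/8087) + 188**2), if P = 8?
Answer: 8087/285956321 ≈ 2.8281e-5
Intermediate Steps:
Z(k) = 2
T(p, S) = 16 (T(p, S) = 8*2 = 16)
1/((T(-200, 70) + 1/8087) + 188**2) = 1/((16 + 1/8087) + 188**2) = 1/((16 + 1/8087) + 35344) = 1/(129393/8087 + 35344) = 1/(285956321/8087) = 8087/285956321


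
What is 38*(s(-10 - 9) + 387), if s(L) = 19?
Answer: 15428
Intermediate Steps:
38*(s(-10 - 9) + 387) = 38*(19 + 387) = 38*406 = 15428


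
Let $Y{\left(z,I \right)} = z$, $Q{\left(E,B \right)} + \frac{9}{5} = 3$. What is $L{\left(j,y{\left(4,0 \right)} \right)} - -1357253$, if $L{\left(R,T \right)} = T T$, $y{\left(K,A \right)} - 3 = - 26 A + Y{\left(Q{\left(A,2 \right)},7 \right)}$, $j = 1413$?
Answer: $\frac{33931766}{25} \approx 1.3573 \cdot 10^{6}$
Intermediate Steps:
$Q{\left(E,B \right)} = \frac{6}{5}$ ($Q{\left(E,B \right)} = - \frac{9}{5} + 3 = \frac{6}{5}$)
$y{\left(K,A \right)} = \frac{21}{5} - 26 A$ ($y{\left(K,A \right)} = 3 - \left(- \frac{6}{5} + 26 A\right) = \frac{21}{5} - 26 A$)
$L{\left(R,T \right)} = T^{2}$
$L{\left(j,y{\left(4,0 \right)} \right)} - -1357253 = \left(\frac{21}{5} - 0\right)^{2} - -1357253 = \left(\frac{21}{5} + 0\right)^{2} + 1357253 = \left(\frac{21}{5}\right)^{2} + 1357253 = \frac{441}{25} + 1357253 = \frac{33931766}{25}$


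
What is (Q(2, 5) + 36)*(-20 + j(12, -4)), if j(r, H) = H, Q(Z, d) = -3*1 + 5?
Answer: -912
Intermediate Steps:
Q(Z, d) = 2 (Q(Z, d) = -3 + 5 = 2)
(Q(2, 5) + 36)*(-20 + j(12, -4)) = (2 + 36)*(-20 - 4) = 38*(-24) = -912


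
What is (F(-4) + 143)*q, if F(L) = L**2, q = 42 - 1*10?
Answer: 5088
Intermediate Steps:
q = 32 (q = 42 - 10 = 32)
(F(-4) + 143)*q = ((-4)**2 + 143)*32 = (16 + 143)*32 = 159*32 = 5088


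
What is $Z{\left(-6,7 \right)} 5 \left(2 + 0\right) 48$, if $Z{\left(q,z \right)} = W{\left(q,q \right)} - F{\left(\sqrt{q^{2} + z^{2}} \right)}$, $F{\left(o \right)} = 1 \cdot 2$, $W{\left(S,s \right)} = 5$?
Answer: $1440$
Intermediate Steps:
$F{\left(o \right)} = 2$
$Z{\left(q,z \right)} = 3$ ($Z{\left(q,z \right)} = 5 - 2 = 3$)
$Z{\left(-6,7 \right)} 5 \left(2 + 0\right) 48 = 3 \cdot 5 \left(2 + 0\right) 48 = 3 \cdot 5 \cdot 2 \cdot 48 = 3 \cdot 10 \cdot 48 = 30 \cdot 48 = 1440$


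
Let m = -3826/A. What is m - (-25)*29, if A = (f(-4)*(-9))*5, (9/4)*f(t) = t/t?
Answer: 9163/10 ≈ 916.30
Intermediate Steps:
f(t) = 4/9 (f(t) = 4*(t/t)/9 = (4/9)*1 = 4/9)
A = -20 (A = ((4/9)*(-9))*5 = -4*5 = -20)
m = 1913/10 (m = -3826/(-20) = -3826*(-1/20) = 1913/10 ≈ 191.30)
m - (-25)*29 = 1913/10 - (-25)*29 = 1913/10 - 1*(-725) = 1913/10 + 725 = 9163/10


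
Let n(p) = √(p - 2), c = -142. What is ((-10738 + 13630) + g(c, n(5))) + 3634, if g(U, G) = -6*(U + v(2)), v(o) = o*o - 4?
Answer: 7378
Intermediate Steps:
v(o) = -4 + o² (v(o) = o² - 4 = -4 + o²)
n(p) = √(-2 + p)
g(U, G) = -6*U (g(U, G) = -6*(U + (-4 + 2²)) = -6*(U + (-4 + 4)) = -6*(U + 0) = -6*U)
((-10738 + 13630) + g(c, n(5))) + 3634 = ((-10738 + 13630) - 6*(-142)) + 3634 = (2892 + 852) + 3634 = 3744 + 3634 = 7378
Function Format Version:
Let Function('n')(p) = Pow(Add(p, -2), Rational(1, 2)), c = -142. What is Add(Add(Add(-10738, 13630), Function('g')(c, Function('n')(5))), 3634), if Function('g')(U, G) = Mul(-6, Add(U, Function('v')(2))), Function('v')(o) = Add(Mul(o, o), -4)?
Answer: 7378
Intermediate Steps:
Function('v')(o) = Add(-4, Pow(o, 2)) (Function('v')(o) = Add(Pow(o, 2), -4) = Add(-4, Pow(o, 2)))
Function('n')(p) = Pow(Add(-2, p), Rational(1, 2))
Function('g')(U, G) = Mul(-6, U) (Function('g')(U, G) = Mul(-6, Add(U, Add(-4, Pow(2, 2)))) = Mul(-6, Add(U, Add(-4, 4))) = Mul(-6, Add(U, 0)) = Mul(-6, U))
Add(Add(Add(-10738, 13630), Function('g')(c, Function('n')(5))), 3634) = Add(Add(Add(-10738, 13630), Mul(-6, -142)), 3634) = Add(Add(2892, 852), 3634) = Add(3744, 3634) = 7378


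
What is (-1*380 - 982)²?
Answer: 1855044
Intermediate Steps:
(-1*380 - 982)² = (-380 - 982)² = (-1362)² = 1855044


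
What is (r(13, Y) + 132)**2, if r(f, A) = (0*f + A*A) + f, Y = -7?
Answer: 37636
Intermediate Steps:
r(f, A) = f + A**2 (r(f, A) = (0 + A**2) + f = A**2 + f = f + A**2)
(r(13, Y) + 132)**2 = ((13 + (-7)**2) + 132)**2 = ((13 + 49) + 132)**2 = (62 + 132)**2 = 194**2 = 37636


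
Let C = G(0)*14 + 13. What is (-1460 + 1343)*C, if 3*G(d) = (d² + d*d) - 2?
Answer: -429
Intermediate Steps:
G(d) = -⅔ + 2*d²/3 (G(d) = ((d² + d*d) - 2)/3 = ((d² + d²) - 2)/3 = (2*d² - 2)/3 = (-2 + 2*d²)/3 = -⅔ + 2*d²/3)
C = 11/3 (C = (-⅔ + (⅔)*0²)*14 + 13 = (-⅔ + (⅔)*0)*14 + 13 = (-⅔ + 0)*14 + 13 = -⅔*14 + 13 = -28/3 + 13 = 11/3 ≈ 3.6667)
(-1460 + 1343)*C = (-1460 + 1343)*(11/3) = -117*11/3 = -429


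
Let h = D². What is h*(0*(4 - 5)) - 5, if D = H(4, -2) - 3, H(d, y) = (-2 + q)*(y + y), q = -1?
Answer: -5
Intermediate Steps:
H(d, y) = -6*y (H(d, y) = (-2 - 1)*(y + y) = -6*y)
D = 9 (D = -6*(-2) - 3 = 12 - 3 = 9)
h = 81 (h = 9² = 81)
h*(0*(4 - 5)) - 5 = 81*(0*(4 - 5)) - 5 = 81*(0*(-1)) - 5 = 81*0 - 5 = 0 - 5 = -5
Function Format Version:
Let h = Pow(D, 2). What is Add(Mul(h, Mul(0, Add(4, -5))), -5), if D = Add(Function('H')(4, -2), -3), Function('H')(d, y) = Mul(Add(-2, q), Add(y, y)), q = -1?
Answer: -5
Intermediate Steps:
Function('H')(d, y) = Mul(-6, y) (Function('H')(d, y) = Mul(Add(-2, -1), Add(y, y)) = Mul(-3, Mul(2, y)) = Mul(-6, y))
D = 9 (D = Add(Mul(-6, -2), -3) = Add(12, -3) = 9)
h = 81 (h = Pow(9, 2) = 81)
Add(Mul(h, Mul(0, Add(4, -5))), -5) = Add(Mul(81, Mul(0, Add(4, -5))), -5) = Add(Mul(81, Mul(0, -1)), -5) = Add(Mul(81, 0), -5) = Add(0, -5) = -5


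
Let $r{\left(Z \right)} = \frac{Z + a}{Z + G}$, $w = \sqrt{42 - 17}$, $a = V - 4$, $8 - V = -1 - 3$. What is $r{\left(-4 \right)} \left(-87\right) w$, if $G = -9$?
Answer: $\frac{1740}{13} \approx 133.85$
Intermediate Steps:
$V = 12$ ($V = 8 - \left(-1 - 3\right) = 8 - -4 = 8 + 4 = 12$)
$a = 8$ ($a = 12 - 4 = 8$)
$w = 5$ ($w = \sqrt{25} = 5$)
$r{\left(Z \right)} = \frac{8 + Z}{-9 + Z}$ ($r{\left(Z \right)} = \frac{Z + 8}{Z - 9} = \frac{8 + Z}{-9 + Z}$)
$r{\left(-4 \right)} \left(-87\right) w = \frac{8 - 4}{-9 - 4} \left(-87\right) 5 = \frac{1}{-13} \cdot 4 \left(-87\right) 5 = \left(- \frac{1}{13}\right) 4 \left(-87\right) 5 = \left(- \frac{4}{13}\right) \left(-87\right) 5 = \frac{348}{13} \cdot 5 = \frac{1740}{13}$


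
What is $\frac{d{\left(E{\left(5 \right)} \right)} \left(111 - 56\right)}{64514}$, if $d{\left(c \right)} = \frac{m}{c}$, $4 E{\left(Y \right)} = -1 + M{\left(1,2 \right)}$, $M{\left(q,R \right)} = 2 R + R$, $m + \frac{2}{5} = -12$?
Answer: $- \frac{1364}{161285} \approx -0.0084571$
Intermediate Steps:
$m = - \frac{62}{5}$ ($m = - \frac{2}{5} - 12 = - \frac{62}{5} \approx -12.4$)
$M{\left(q,R \right)} = 3 R$
$E{\left(Y \right)} = \frac{5}{4}$ ($E{\left(Y \right)} = \frac{-1 + 3 \cdot 2}{4} = \frac{-1 + 6}{4} = \frac{1}{4} \cdot 5 = \frac{5}{4}$)
$d{\left(c \right)} = - \frac{62}{5 c}$
$\frac{d{\left(E{\left(5 \right)} \right)} \left(111 - 56\right)}{64514} = \frac{- \frac{62}{5 \cdot \frac{5}{4}} \left(111 - 56\right)}{64514} = \left(- \frac{62}{5}\right) \frac{4}{5} \cdot 55 \cdot \frac{1}{64514} = \left(- \frac{248}{25}\right) 55 \cdot \frac{1}{64514} = \left(- \frac{2728}{5}\right) \frac{1}{64514} = - \frac{1364}{161285}$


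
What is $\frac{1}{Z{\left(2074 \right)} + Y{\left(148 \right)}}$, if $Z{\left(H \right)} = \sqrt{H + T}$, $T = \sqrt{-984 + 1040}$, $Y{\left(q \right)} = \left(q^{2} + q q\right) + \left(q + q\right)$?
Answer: $\frac{1}{44104 + \sqrt{2074 + 2 \sqrt{14}}} \approx 2.265 \cdot 10^{-5}$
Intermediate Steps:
$Y{\left(q \right)} = 2 q + 2 q^{2}$ ($Y{\left(q \right)} = \left(q^{2} + q^{2}\right) + 2 q = 2 q^{2} + 2 q = 2 q + 2 q^{2}$)
$T = 2 \sqrt{14}$ ($T = \sqrt{56} = 2 \sqrt{14} \approx 7.4833$)
$Z{\left(H \right)} = \sqrt{H + 2 \sqrt{14}}$
$\frac{1}{Z{\left(2074 \right)} + Y{\left(148 \right)}} = \frac{1}{\sqrt{2074 + 2 \sqrt{14}} + 2 \cdot 148 \left(1 + 148\right)} = \frac{1}{\sqrt{2074 + 2 \sqrt{14}} + 2 \cdot 148 \cdot 149} = \frac{1}{\sqrt{2074 + 2 \sqrt{14}} + 44104} = \frac{1}{44104 + \sqrt{2074 + 2 \sqrt{14}}}$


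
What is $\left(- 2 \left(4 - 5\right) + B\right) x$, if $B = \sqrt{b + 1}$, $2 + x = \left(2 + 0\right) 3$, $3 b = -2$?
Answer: $8 + \frac{4 \sqrt{3}}{3} \approx 10.309$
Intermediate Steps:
$b = - \frac{2}{3}$ ($b = \frac{1}{3} \left(-2\right) = - \frac{2}{3} \approx -0.66667$)
$x = 4$ ($x = -2 + \left(2 + 0\right) 3 = -2 + 2 \cdot 3 = -2 + 6 = 4$)
$B = \frac{\sqrt{3}}{3}$ ($B = \sqrt{- \frac{2}{3} + 1} = \sqrt{\frac{1}{3}} = \frac{\sqrt{3}}{3} \approx 0.57735$)
$\left(- 2 \left(4 - 5\right) + B\right) x = \left(- 2 \left(4 - 5\right) + \frac{\sqrt{3}}{3}\right) 4 = \left(\left(-2\right) \left(-1\right) + \frac{\sqrt{3}}{3}\right) 4 = \left(2 + \frac{\sqrt{3}}{3}\right) 4 = 8 + \frac{4 \sqrt{3}}{3}$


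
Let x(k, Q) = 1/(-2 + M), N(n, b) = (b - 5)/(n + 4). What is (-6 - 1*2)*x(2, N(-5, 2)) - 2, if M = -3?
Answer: -⅖ ≈ -0.40000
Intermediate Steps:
N(n, b) = (-5 + b)/(4 + n)
x(k, Q) = -⅕ (x(k, Q) = 1/(-2 - 3) = 1/(-5) = -⅕)
(-6 - 1*2)*x(2, N(-5, 2)) - 2 = (-6 - 1*2)*(-⅕) - 2 = (-6 - 2)*(-⅕) - 2 = -8*(-⅕) - 2 = 8/5 - 2 = -⅖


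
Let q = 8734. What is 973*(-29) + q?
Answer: -19483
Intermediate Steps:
973*(-29) + q = 973*(-29) + 8734 = -28217 + 8734 = -19483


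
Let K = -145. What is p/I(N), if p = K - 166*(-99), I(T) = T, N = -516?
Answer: -16289/516 ≈ -31.568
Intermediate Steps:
p = 16289 (p = -145 - 166*(-99) = -145 + 16434 = 16289)
p/I(N) = 16289/(-516) = 16289*(-1/516) = -16289/516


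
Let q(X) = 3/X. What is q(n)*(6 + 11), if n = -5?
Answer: -51/5 ≈ -10.200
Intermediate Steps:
q(n)*(6 + 11) = (3/(-5))*(6 + 11) = (3*(-⅕))*17 = -⅗*17 = -51/5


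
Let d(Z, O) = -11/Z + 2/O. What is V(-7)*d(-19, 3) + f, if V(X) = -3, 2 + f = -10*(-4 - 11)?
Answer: 2741/19 ≈ 144.26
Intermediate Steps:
f = 148 (f = -2 - 10*(-4 - 11) = -2 - 10*(-15) = -2 + 150 = 148)
V(-7)*d(-19, 3) + f = -3*(-11/(-19) + 2/3) + 148 = -3*(-11*(-1/19) + 2*(⅓)) + 148 = -3*(11/19 + ⅔) + 148 = -3*71/57 + 148 = -71/19 + 148 = 2741/19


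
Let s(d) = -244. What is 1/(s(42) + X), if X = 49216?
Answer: 1/48972 ≈ 2.0420e-5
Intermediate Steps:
1/(s(42) + X) = 1/(-244 + 49216) = 1/48972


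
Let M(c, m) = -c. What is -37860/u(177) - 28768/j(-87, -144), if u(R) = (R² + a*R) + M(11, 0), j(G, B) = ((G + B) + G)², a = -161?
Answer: -977427292/71317701 ≈ -13.705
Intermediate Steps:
j(G, B) = (B + 2*G)² (j(G, B) = ((B + G) + G)² = (B + 2*G)²)
u(R) = -11 + R² - 161*R (u(R) = (R² - 161*R) - 1*11 = (R² - 161*R) - 11 = -11 + R² - 161*R)
-37860/u(177) - 28768/j(-87, -144) = -37860/(-11 + 177² - 161*177) - 28768/(-144 + 2*(-87))² = -37860/(-11 + 31329 - 28497) - 28768/(-144 - 174)² = -37860/2821 - 28768/((-318)²) = -37860*1/2821 - 28768/101124 = -37860/2821 - 28768*1/101124 = -37860/2821 - 7192/25281 = -977427292/71317701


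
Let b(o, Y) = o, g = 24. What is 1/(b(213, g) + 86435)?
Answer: 1/86648 ≈ 1.1541e-5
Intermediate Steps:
1/(b(213, g) + 86435) = 1/(213 + 86435) = 1/86648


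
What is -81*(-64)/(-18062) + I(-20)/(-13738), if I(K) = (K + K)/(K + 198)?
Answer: -1584505562/5521020571 ≈ -0.28699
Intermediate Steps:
I(K) = 2*K/(198 + K) (I(K) = (2*K)/(198 + K) = 2*K/(198 + K))
-81*(-64)/(-18062) + I(-20)/(-13738) = -81*(-64)/(-18062) + (2*(-20)/(198 - 20))/(-13738) = 5184*(-1/18062) + (2*(-20)/178)*(-1/13738) = -2592/9031 + (2*(-20)*(1/178))*(-1/13738) = -2592/9031 - 20/89*(-1/13738) = -2592/9031 + 10/611341 = -1584505562/5521020571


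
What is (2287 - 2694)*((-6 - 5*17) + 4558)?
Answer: -1818069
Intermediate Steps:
(2287 - 2694)*((-6 - 5*17) + 4558) = -407*((-6 - 85) + 4558) = -407*(-91 + 4558) = -407*4467 = -1818069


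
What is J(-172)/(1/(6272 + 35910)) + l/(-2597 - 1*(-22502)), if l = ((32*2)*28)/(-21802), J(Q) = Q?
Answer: -1574287821535016/216984405 ≈ -7.2553e+6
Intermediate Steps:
l = -896/10901 (l = (64*28)*(-1/21802) = 1792*(-1/21802) = -896/10901 ≈ -0.082194)
J(-172)/(1/(6272 + 35910)) + l/(-2597 - 1*(-22502)) = -172/(1/(6272 + 35910)) - 896/(10901*(-2597 - 1*(-22502))) = -172/(1/42182) - 896/(10901*(-2597 + 22502)) = -172/1/42182 - 896/10901/19905 = -172*42182 - 896/10901*1/19905 = -7255304 - 896/216984405 = -1574287821535016/216984405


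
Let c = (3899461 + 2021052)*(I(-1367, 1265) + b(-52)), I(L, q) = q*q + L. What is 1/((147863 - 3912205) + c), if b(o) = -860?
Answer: 1/9460964168632 ≈ 1.0570e-13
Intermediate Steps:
I(L, q) = L + q**2 (I(L, q) = q**2 + L = L + q**2)
c = 9460967932974 (c = (3899461 + 2021052)*((-1367 + 1265**2) - 860) = 5920513*((-1367 + 1600225) - 860) = 5920513*(1598858 - 860) = 5920513*1597998 = 9460967932974)
1/((147863 - 3912205) + c) = 1/((147863 - 3912205) + 9460967932974) = 1/(-3764342 + 9460967932974) = 1/9460964168632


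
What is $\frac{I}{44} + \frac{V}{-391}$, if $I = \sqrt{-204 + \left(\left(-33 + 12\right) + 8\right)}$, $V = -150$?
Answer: $\frac{150}{391} + \frac{i \sqrt{217}}{44} \approx 0.38363 + 0.33479 i$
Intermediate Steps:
$I = i \sqrt{217}$ ($I = \sqrt{-204 + \left(-21 + 8\right)} = \sqrt{-204 - 13} = \sqrt{-217} = i \sqrt{217} \approx 14.731 i$)
$\frac{I}{44} + \frac{V}{-391} = \frac{i \sqrt{217}}{44} - \frac{150}{-391} = i \sqrt{217} \cdot \frac{1}{44} - - \frac{150}{391} = \frac{i \sqrt{217}}{44} + \frac{150}{391} = \frac{150}{391} + \frac{i \sqrt{217}}{44}$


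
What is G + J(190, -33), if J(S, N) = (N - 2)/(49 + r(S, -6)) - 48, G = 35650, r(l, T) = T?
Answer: 1530851/43 ≈ 35601.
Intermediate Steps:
J(S, N) = -2066/43 + N/43 (J(S, N) = (N - 2)/(49 - 6) - 48 = (-2 + N)/43 - 48 = (-2 + N)*(1/43) - 48 = (-2/43 + N/43) - 48 = -2066/43 + N/43)
G + J(190, -33) = 35650 + (-2066/43 + (1/43)*(-33)) = 35650 + (-2066/43 - 33/43) = 35650 - 2099/43 = 1530851/43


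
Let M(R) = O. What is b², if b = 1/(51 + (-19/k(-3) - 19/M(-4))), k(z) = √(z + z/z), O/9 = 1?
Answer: -162/(171 - 440*I*√2)² ≈ 0.00033438 - 0.00019879*I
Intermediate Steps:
O = 9 (O = 9*1 = 9)
M(R) = 9
k(z) = √(1 + z) (k(z) = √(z + 1) = √(1 + z))
b = 1/(440/9 + 19*I*√2/2) (b = 1/(51 + (-19/√(1 - 3) - 19/9)) = 1/(51 + (-19*(-I*√2/2) - 19*⅑)) = 1/(51 + (-19*(-I*√2/2) - 19/9)) = 1/(51 + (-(-19)*I*√2/2 - 19/9)) = 1/(51 + (19*I*√2/2 - 19/9)) = 1/(51 + (-19/9 + 19*I*√2/2)) = 1/(440/9 + 19*I*√2/2) ≈ 0.019018 - 0.0052264*I)
b² = (9*√2/(171*I + 440*√2))² = 162/(171*I + 440*√2)²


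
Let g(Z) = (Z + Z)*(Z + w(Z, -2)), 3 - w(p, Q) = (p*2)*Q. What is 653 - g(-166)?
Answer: -273911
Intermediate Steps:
w(p, Q) = 3 - 2*Q*p (w(p, Q) = 3 - p*2*Q = 3 - 2*p*Q = 3 - 2*Q*p)
g(Z) = 2*Z*(3 + 5*Z) (g(Z) = (Z + Z)*(Z + (3 - 2*(-2)*Z)) = (2*Z)*(Z + (3 + 4*Z)) = (2*Z)*(3 + 5*Z) = 2*Z*(3 + 5*Z))
653 - g(-166) = 653 - 2*(-166)*(3 + 5*(-166)) = 653 - 2*(-166)*(3 - 830) = 653 - 2*(-166)*(-827) = 653 - 1*274564 = 653 - 274564 = -273911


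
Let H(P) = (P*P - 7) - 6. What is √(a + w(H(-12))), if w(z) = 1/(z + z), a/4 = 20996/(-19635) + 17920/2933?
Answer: √93692686165858092390/2155491030 ≈ 4.4906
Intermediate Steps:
H(P) = -13 + P² (H(P) = (P² - 7) - 6 = (-7 + P²) - 6 = -13 + P²)
a = 165873104/8227065 (a = 4*(20996/(-19635) + 17920/2933) = 4*(20996*(-1/19635) + 17920*(1/2933)) = 4*(-20996/19635 + 2560/419) = 4*(41468276/8227065) = 165873104/8227065 ≈ 20.162)
w(z) = 1/(2*z)
√(a + w(H(-12))) = √(165873104/8227065 + 1/(2*(-13 + (-12)²))) = √(165873104/8227065 + 1/(2*(-13 + 144))) = √(165873104/8227065 + (½)/131) = √(165873104/8227065 + (½)*(1/131)) = √(165873104/8227065 + 1/262) = √(43466980313/2155491030) = √93692686165858092390/2155491030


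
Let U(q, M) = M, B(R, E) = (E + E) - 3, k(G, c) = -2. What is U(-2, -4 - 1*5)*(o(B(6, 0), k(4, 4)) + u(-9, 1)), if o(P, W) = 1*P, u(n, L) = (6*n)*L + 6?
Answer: 459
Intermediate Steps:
B(R, E) = -3 + 2*E (B(R, E) = 2*E - 3 = -3 + 2*E)
u(n, L) = 6 + 6*L*n (u(n, L) = 6*L*n + 6 = 6 + 6*L*n)
o(P, W) = P
U(-2, -4 - 1*5)*(o(B(6, 0), k(4, 4)) + u(-9, 1)) = (-4 - 1*5)*((-3 + 2*0) + (6 + 6*1*(-9))) = (-4 - 5)*((-3 + 0) + (6 - 54)) = -9*(-3 - 48) = -9*(-51) = 459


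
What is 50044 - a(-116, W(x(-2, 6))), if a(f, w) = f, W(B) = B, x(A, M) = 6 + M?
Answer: 50160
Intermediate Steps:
50044 - a(-116, W(x(-2, 6))) = 50044 - 1*(-116) = 50044 + 116 = 50160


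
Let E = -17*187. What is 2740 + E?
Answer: -439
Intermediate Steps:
E = -3179
2740 + E = 2740 - 3179 = -439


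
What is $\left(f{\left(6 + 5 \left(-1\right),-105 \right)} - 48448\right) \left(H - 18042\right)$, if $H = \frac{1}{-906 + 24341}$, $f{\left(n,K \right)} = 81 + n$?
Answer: $\frac{20449834934454}{23435} \approx 8.7262 \cdot 10^{8}$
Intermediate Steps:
$H = \frac{1}{23435} \approx 4.2671 \cdot 10^{-5}$
$\left(f{\left(6 + 5 \left(-1\right),-105 \right)} - 48448\right) \left(H - 18042\right) = \left(\left(81 + \left(6 + 5 \left(-1\right)\right)\right) - 48448\right) \left(\frac{1}{23435} - 18042\right) = \left(\left(81 + \left(6 - 5\right)\right) - 48448\right) \left(- \frac{422814269}{23435}\right) = \left(\left(81 + 1\right) - 48448\right) \left(- \frac{422814269}{23435}\right) = \left(82 - 48448\right) \left(- \frac{422814269}{23435}\right) = \left(-48366\right) \left(- \frac{422814269}{23435}\right) = \frac{20449834934454}{23435}$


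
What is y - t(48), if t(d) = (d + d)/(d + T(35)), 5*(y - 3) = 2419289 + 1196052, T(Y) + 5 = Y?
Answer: 46999548/65 ≈ 7.2307e+5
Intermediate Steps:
T(Y) = -5 + Y
y = 3615356/5 (y = 3 + (2419289 + 1196052)/5 = 3 + (1/5)*3615341 = 3 + 3615341/5 = 3615356/5 ≈ 7.2307e+5)
t(d) = 2*d/(30 + d) (t(d) = (d + d)/(d + (-5 + 35)) = (2*d)/(d + 30) = (2*d)/(30 + d) = 2*d/(30 + d))
y - t(48) = 3615356/5 - 2*48/(30 + 48) = 3615356/5 - 2*48/78 = 3615356/5 - 1*16/13 = 3615356/5 - 16/13 = 46999548/65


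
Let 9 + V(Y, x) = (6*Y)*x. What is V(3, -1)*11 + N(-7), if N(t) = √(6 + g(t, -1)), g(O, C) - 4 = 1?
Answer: -297 + √11 ≈ -293.68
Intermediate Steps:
g(O, C) = 5 (g(O, C) = 4 + 1 = 5)
V(Y, x) = -9 + 6*Y*x (V(Y, x) = -9 + (6*Y)*x = -9 + 6*Y*x)
N(t) = √11 (N(t) = √(6 + 5) = √11)
V(3, -1)*11 + N(-7) = (-9 + 6*3*(-1))*11 + √11 = (-9 - 18)*11 + √11 = -27*11 + √11 = -297 + √11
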